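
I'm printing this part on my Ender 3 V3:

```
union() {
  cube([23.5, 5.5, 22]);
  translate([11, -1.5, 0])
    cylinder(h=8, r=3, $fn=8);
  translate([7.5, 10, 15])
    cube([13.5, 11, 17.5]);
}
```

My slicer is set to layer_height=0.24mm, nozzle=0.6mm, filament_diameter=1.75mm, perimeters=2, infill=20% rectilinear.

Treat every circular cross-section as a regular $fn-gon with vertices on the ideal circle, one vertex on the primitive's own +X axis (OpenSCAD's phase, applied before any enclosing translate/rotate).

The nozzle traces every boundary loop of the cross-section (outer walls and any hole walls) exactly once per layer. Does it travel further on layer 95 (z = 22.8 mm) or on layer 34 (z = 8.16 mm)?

Layer 95 (z = 22.8): the cube is absent (z outside [0, 22]); the cylinder at (11, -1.5) is not intersected at this z (z outside [0, 8]); the cube at (7.5, 10) is present — its section is the full 13.5×11 rectangle (perimeter 49.00 mm); Taking the union: only the 13.5×11 cube at (7.5, 10) is present, so the union is just that shape — boundary = 49.00 mm. So its perimeter = 49.00 mm. Layer 34 (z = 8.16): the cube (footprint 23.5×5.5) is included at this height (perimeter 58.00 mm); the cylinder at (11, -1.5) is absent (z outside [0, 8]); the cube at (7.5, 10) is absent (z outside [15, 32.5]); Taking the union: only the 23.5×5.5 cube is present, so the union is just that shape — boundary = 58.00 mm. So its perimeter = 58.00 mm. Layer 34 is larger (58.00 vs 49.00 mm).

layer 34 (z = 8.16 mm)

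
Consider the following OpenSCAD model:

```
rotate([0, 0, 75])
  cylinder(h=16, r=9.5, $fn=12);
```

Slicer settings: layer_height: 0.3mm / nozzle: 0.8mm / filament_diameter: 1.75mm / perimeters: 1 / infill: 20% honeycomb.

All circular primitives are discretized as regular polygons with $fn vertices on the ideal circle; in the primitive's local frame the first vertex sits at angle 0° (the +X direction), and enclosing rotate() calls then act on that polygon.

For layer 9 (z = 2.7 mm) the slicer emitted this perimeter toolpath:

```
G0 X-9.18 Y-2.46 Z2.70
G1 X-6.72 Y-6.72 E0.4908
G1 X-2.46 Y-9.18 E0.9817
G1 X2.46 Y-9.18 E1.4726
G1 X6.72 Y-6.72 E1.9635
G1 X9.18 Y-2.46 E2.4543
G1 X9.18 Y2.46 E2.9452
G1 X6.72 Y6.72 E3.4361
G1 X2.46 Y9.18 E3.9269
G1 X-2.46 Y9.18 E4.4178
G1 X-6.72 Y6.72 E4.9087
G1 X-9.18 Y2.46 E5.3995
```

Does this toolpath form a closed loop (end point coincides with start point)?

no

Start point (G0): (-9.18, -2.46). End point (last G1): the path does not return to the start — open.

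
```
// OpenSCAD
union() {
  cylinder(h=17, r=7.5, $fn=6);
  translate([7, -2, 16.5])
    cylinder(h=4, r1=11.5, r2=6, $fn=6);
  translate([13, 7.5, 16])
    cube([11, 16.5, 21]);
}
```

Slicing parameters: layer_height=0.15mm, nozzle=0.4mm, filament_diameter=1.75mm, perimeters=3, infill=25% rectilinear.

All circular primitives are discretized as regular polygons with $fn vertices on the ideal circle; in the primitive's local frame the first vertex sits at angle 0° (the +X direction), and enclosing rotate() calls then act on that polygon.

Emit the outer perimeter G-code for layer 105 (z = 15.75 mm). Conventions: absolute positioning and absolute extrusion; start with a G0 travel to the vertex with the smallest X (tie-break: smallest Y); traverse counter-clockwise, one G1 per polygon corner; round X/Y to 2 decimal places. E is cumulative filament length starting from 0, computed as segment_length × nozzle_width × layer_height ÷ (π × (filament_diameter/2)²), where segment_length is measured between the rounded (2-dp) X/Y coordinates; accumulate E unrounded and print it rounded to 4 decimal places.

At z = 15.75 mm: the cylinder: section is a regular 6-gon, circumradius r=7.5; the cone at (7, -2) is absent (z outside [16.5, 20.5]); the cube at (13, 7.5) is absent (z outside [16, 37]); Merging all regions: only the r=7.5 cylinder is present, so the union is just that shape — 1 connected region. The outline is a single polygon with 6 vertices. Extrusion per mm of travel: 0.4 × 0.15 / (π × 0.875²) = 0.024945. Accumulating E over each segment gives final E = 1.1229.

G0 X-7.50 Y0.00 Z15.75
G1 X-3.75 Y-6.50 E0.1872
G1 X3.75 Y-6.50 E0.3743
G1 X7.50 Y0.00 E0.5615
G1 X3.75 Y6.50 E0.7487
G1 X-3.75 Y6.50 E0.9358
G1 X-7.50 Y0.00 E1.1229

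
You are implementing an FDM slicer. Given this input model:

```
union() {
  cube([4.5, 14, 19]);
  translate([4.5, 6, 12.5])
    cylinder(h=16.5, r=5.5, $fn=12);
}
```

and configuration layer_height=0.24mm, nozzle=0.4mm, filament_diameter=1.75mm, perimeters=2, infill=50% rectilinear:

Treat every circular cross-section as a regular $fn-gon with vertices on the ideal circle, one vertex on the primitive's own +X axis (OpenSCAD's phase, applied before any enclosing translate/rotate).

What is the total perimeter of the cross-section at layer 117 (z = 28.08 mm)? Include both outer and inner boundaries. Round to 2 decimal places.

At z = 28.08 mm: the cube is absent (z outside [0, 19]); the r=5.5 cylinder at (4.5, 6) contributes a regular 12-gon of circumradius 5.5 (perimeter = 2·12·5.500·sin(180°/12) = 34.16 mm); Merging all regions: only the r=5.5 cylinder at (4.5, 6) is present, so the union is just that shape — boundary = 34.16 mm. Overall, the cross-section is a single solid region. Total boundary length (outer) = 34.16 mm.

34.16 mm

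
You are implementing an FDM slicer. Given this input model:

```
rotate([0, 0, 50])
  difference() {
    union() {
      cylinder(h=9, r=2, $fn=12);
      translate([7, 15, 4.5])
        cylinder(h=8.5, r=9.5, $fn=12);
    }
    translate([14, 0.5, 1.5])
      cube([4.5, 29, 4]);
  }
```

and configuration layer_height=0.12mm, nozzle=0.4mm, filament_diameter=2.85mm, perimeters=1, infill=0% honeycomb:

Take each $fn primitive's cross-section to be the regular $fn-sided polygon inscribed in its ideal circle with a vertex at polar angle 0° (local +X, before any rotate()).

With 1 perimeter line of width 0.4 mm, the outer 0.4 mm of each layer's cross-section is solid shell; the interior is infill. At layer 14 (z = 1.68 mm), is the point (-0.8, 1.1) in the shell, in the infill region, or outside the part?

At z = 1.68 mm: the cylinder: section is a regular 12-gon, circumradius r=2; the cylinder at (7, 15) does not reach this height (z outside [4.5, 13]); Merging all regions: only the r=2 cylinder is present, so the union is just that shape — 1 connected region; the cube at (14, 0.5) (footprint 4.5×29) is included at this height; Taking the first minus the rest: starting from the result so far, the 4.5×29 cube at (14, 0.5) misses the remaining region (no effect) — 1 connected region; (whole slice rotated 50° about Z — lengths, areas and connectivity unchanged). Overall, the cross-section is a single solid region. Undo the 50° rotation: the query point maps to (0.328, 1.320) in the un-rotated model frame. The nearest boundary edge runs (0.00, 2.00)→(1.00, 1.73); distance from the point to it = 0.57 mm. The point is inside the cross-section and 0.57 mm from the nearest boundary — more than the 0.4 mm shell width (1 × 0.4), so it's in the infill interior.

infill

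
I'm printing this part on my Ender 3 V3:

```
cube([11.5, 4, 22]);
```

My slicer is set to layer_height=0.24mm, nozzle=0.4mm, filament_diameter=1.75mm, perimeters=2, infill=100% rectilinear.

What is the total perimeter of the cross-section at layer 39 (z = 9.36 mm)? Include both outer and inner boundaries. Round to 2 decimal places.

At z = 9.36 mm: the cube (footprint 11.5×4) is included at this height (perimeter 31.00 mm). Overall, the cross-section is a single solid region. Total boundary length (outer) = 31.00 mm.

31.00 mm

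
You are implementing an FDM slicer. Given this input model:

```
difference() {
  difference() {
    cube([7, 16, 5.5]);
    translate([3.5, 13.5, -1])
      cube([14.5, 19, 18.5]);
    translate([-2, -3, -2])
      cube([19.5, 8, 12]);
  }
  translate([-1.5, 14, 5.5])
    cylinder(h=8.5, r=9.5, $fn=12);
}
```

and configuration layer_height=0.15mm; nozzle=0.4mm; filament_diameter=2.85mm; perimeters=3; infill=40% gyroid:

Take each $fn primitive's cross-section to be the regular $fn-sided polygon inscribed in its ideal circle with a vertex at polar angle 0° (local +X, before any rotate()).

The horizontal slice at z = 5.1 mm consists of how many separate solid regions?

1

At z = 5.1 mm: the cube (footprint 7×16) is included at this height; the cube at (3.5, 13.5) (footprint 14.5×19) is included at this height; the 19.5×8 cube at (-2, -3) contributes its full rectangle; Subtracting the remaining from the first: starting from the 7×16 cube, the 14.5×19 cube at (3.5, 13.5) partially overlaps it — only the 8.75 mm² overlap (of its 275.50 mm²) is removed, clipping the outline; the 19.5×8 cube at (-2, -3) partially overlaps it — only the 35.00 mm² overlap (of its 156.00 mm²) is removed, clipping the outline — 1 connected region; the cylinder at (-1.5, 14) does not reach this height (z outside [5.5, 14]); Taking the first minus the rest: none of the subtracted shapes is present at this height, so that combined region is unchanged — 1 connected region. The result has 1 disconnected region.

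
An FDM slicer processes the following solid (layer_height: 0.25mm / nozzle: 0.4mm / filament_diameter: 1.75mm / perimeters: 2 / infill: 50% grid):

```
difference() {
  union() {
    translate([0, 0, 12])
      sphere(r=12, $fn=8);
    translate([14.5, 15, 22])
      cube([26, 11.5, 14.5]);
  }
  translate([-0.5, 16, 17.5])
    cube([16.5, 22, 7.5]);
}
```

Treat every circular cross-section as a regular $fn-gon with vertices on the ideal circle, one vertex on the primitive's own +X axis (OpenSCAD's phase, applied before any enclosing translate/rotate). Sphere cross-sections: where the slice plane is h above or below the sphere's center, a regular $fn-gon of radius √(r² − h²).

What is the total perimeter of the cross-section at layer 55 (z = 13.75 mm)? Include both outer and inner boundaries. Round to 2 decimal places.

72.69 mm

At z = 13.75 mm: the sphere: section is a regular 8-gon, circumradius = √(r²−h²) = √(12²−1.75²) = 11.872 (perimeter = 2·8·11.872·sin(180°/8) = 72.69 mm); the cube at (14.5, 15) is not intersected at this z (z outside [22, 36.5]); Merging all regions: only the r=12 sphere is present, so the union is just that shape — boundary = 72.69 mm; the cube at (-0.5, 16) is not intersected at this z (z outside [17.5, 25]); Taking the first minus the rest: none of the subtracted shapes is present at this height, so the result so far is unchanged — boundary = 72.69 mm. Overall, the cross-section is a single solid region. Total boundary length (outer) = 72.69 mm.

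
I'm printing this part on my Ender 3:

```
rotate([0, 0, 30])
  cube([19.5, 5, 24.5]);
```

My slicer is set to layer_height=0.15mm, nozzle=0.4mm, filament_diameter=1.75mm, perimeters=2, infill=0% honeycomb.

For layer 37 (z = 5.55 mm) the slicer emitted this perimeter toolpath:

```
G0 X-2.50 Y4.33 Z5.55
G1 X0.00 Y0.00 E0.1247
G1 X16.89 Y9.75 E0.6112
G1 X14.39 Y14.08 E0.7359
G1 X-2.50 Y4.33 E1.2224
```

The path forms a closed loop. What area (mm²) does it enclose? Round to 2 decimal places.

97.51 mm²

Apply the shoelace formula to the sequence of (X, Y) vertices; enclosed area = 97.51 mm².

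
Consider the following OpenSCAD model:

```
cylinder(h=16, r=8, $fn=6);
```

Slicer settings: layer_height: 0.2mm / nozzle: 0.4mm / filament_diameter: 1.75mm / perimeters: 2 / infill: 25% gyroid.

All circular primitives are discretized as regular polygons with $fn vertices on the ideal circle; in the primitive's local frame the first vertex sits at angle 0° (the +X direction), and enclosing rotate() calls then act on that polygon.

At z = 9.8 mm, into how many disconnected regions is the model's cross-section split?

At z = 9.8 mm: the cylinder: section is a regular 6-gon, circumradius r=8. The result has 1 disconnected region.

1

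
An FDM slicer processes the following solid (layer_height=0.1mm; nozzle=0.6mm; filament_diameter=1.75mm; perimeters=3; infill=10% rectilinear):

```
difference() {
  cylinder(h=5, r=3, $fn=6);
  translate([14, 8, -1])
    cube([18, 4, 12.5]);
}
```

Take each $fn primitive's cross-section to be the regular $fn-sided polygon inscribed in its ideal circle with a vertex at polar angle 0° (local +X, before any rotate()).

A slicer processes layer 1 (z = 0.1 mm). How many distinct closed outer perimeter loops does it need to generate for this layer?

1

At z = 0.1 mm: the r=3 cylinder contributes a regular 6-gon of circumradius 3; the 18×4 cube at (14, 8) contributes its full rectangle; Taking the first minus the rest: starting from the r=3 cylinder, the 18×4 cube at (14, 8) misses the remaining region (no effect) — 1 connected region. The result has 1 disconnected region.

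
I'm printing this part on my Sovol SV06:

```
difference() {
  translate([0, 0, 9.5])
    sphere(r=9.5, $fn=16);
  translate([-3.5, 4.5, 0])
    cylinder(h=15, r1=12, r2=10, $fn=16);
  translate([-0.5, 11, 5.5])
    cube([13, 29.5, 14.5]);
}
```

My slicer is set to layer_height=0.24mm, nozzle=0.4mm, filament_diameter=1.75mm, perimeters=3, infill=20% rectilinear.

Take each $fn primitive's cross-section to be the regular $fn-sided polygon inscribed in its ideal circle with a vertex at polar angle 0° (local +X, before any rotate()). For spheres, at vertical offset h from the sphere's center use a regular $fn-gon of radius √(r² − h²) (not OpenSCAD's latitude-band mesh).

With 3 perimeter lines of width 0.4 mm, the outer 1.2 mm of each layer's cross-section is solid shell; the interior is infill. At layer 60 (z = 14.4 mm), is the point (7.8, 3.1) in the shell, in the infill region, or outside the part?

At z = 14.4 mm: the r=9.5 sphere slices to a regular 16-gon of circumradius 8.139 (√(r²−h²) with h=4.9 from center); the cone at (-3.5, 4.5) contributes a regular 16-gon of circumradius 10.080 (interpolated between r1=12 and r2=10 at t=0.960); the cube at (-0.5, 11) is present — its section is the full 13×29.5 rectangle; Taking the first minus the rest: starting from the r=9.5 sphere, the cone at (-3.5, 4.5) partially overlaps it — only the 149.97 mm² overlap (of its 311.06 mm²) is removed, clipping the outline; the 13×29.5 cube at (-0.5, 11) misses the remaining region (no effect) — 1 connected region. Overall, the cross-section is a single solid region. The nearest boundary edge runs (7.52, 3.11)→(8.14, 0.00); distance from the point to it = 0.27 mm. The point is not inside any of the regions above, so it lies outside the cross-section (0.27 mm from the nearest boundary).

outside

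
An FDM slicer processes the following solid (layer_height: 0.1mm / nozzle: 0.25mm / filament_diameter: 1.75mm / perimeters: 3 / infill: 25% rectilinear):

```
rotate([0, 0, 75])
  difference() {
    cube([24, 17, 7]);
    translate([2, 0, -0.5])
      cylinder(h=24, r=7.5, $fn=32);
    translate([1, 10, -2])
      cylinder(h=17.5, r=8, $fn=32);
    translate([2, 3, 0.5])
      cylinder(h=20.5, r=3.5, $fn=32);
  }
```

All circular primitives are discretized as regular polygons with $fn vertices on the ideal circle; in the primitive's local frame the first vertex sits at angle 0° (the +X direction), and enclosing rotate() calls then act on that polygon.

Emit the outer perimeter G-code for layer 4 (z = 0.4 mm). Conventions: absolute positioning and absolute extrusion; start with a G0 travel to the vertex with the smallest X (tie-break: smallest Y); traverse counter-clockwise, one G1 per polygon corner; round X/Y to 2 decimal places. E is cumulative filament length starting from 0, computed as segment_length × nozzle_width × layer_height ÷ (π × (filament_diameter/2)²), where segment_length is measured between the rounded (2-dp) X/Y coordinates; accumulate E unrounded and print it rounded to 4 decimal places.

G0 X-15.18 Y9.03 Z0.40
G1 X-14.68 Y9.57 E0.0076
G1 X-13.40 Y10.48 E0.0240
G1 X-11.97 Y11.13 E0.0403
G1 X-10.44 Y11.49 E0.0566
G1 X-8.88 Y11.54 E0.0729
G1 X-7.33 Y11.28 E0.0892
G1 X-5.86 Y10.73 E0.1055
G1 X-4.53 Y9.90 E0.1218
G1 X-3.39 Y8.83 E0.1381
G1 X-3.13 Y8.47 E0.1427
G1 X-1.89 Y9.03 E0.1568
G1 X-0.46 Y9.37 E0.1721
G1 X1.01 Y9.42 E0.1874
G1 X2.46 Y9.18 E0.2027
G1 X6.21 Y23.18 E0.3533
G1 X-10.21 Y27.58 E0.5300
G1 X-15.18 Y9.03 E0.7296

At z = 0.4 mm: the cube is present — its section is the full 24×17 rectangle; the cylinder at (2, 0): section is a regular 32-gon, circumradius r=7.5; the r=8 cylinder at (1, 10) gives a regular 32-gon of circumradius 8 (constant along its height); the cylinder at (2, 3) does not reach this height (z outside [0.5, 21]); Subtracting the remaining from the first: starting from the 24×17 cube, the r=7.5 cylinder at (2, 0) partially overlaps it — only the 58.67 mm² overlap (of its 175.58 mm²) is removed, clipping the outline; the r=8 cylinder at (1, 10) partially overlaps it — only the 82.24 mm² overlap (of its 199.77 mm²) is removed, clipping the outline — 1 connected region; (whole slice rotated 75° about Z — lengths, areas and connectivity unchanged). The outline is a single polygon with 17 vertices. Extrusion per mm of travel: 0.25 × 0.1 / (π × 0.875²) = 0.010394. Accumulating E over each segment gives final E = 0.7296.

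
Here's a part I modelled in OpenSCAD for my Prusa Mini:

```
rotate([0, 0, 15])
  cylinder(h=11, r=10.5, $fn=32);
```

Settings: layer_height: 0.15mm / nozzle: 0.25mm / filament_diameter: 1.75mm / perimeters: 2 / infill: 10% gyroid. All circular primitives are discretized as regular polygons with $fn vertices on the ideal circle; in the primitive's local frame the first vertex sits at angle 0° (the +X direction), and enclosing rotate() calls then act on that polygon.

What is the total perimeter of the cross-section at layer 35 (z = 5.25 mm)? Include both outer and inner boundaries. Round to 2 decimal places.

65.87 mm

At z = 5.25 mm: the r=10.5 cylinder gives a regular 32-gon of circumradius 10.5 (constant along its height) (perimeter = 2·32·10.500·sin(180°/32) = 65.87 mm); (whole slice rotated 15° about Z — lengths, areas and connectivity unchanged). Overall, the cross-section is a single solid region. Total boundary length (outer) = 65.87 mm.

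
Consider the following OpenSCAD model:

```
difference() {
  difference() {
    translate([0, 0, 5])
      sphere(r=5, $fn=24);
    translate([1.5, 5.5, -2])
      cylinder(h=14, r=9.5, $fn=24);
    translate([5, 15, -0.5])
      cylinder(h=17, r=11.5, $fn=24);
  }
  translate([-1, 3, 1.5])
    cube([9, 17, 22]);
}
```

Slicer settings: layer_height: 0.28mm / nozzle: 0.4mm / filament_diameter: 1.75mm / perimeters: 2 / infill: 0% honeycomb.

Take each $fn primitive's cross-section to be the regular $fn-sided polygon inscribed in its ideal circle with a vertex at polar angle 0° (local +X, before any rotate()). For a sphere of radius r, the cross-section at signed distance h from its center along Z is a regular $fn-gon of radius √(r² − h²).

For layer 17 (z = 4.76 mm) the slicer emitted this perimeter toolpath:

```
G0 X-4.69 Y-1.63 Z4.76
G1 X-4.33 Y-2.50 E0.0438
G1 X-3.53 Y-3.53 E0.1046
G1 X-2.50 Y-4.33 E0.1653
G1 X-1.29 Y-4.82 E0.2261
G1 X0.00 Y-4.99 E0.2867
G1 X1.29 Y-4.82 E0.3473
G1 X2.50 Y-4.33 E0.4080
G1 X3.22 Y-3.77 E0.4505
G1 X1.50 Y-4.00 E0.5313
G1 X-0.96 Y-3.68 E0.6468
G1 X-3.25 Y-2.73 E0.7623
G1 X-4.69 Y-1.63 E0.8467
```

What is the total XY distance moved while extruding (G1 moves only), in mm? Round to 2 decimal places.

Sum the Euclidean lengths of each G1 segment: total = 18.18 mm.

18.18 mm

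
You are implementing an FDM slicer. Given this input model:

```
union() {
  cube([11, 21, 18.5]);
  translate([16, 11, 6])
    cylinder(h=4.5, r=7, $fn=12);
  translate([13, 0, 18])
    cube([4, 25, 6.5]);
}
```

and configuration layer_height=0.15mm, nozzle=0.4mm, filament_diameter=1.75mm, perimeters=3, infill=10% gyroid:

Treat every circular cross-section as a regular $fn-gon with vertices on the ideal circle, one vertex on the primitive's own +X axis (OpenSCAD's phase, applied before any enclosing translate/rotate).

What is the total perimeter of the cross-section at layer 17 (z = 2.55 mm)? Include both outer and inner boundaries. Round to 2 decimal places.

64.00 mm

At z = 2.55 mm: the cube (footprint 11×21) is included at this height (perimeter 64.00 mm); the cylinder at (16, 11) does not reach this height (z outside [6, 10.5]); the cube at (13, 0) is absent (z outside [18, 24.5]); Combining (union): only the 11×21 cube is present, so the union is just that shape — boundary = 64.00 mm. Overall, the cross-section is a single solid region. Total boundary length (outer) = 64.00 mm.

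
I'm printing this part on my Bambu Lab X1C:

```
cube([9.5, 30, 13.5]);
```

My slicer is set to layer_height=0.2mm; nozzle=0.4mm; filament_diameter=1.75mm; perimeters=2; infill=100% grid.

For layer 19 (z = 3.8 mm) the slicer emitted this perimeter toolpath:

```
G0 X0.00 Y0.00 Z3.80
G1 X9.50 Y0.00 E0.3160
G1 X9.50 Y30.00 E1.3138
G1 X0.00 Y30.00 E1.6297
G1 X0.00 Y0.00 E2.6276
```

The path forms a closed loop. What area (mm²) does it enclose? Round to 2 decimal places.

Apply the shoelace formula to the sequence of (X, Y) vertices; enclosed area = 285.00 mm².

285.00 mm²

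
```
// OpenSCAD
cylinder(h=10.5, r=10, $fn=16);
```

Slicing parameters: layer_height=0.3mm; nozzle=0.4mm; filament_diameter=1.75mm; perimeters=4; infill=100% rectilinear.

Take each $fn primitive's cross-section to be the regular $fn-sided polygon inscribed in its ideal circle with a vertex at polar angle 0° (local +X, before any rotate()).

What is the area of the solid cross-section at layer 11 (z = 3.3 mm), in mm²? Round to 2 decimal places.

At z = 3.3 mm: the cylinder: section is a regular 16-gon, circumradius r=10 (area = (16/2)·10.000²·sin(360°/16) = 306.15 mm²). Overall, the cross-section is a single solid region. Net area = 306.15 mm².

306.15 mm²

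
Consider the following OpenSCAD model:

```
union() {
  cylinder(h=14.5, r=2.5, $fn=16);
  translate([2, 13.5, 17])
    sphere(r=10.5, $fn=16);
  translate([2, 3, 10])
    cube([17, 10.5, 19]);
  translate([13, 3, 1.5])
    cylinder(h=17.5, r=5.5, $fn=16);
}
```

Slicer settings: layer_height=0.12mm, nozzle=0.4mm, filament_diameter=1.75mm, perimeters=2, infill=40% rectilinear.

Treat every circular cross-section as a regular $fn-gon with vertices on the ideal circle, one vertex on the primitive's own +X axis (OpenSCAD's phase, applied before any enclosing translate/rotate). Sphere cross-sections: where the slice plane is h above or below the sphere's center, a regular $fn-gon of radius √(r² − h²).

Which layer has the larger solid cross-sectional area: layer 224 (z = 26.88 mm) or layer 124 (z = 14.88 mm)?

layer 124 (z = 14.88 mm)

Layer 224 (z = 26.88): the cylinder is absent (z outside [0, 14.5]); the r=10.5 sphere at (2, 13.5) slices to a regular 16-gon of circumradius 3.555 (√(r²−h²) with h=9.88 from center) (area = (16/2)·3.555²·sin(360°/16) = 38.68 mm²); the 17×10.5 cube at (2, 3) contributes its full rectangle (area 178.50 mm²); the cylinder at (13, 3) does not reach this height (z outside [1.5, 19]); Taking the union: the regions partially overlap — summed areas 217.18 mm² minus the doubly-counted overlap 9.67 mm² gives 207.51 mm² — area = 207.51 mm². So its area = 207.51 mm². Layer 124 (z = 14.88): the cylinder is not intersected at this z (z outside [0, 14.5]); the sphere at (2, 13.5): section is a regular 16-gon, circumradius = √(r²−h²) = √(10.5²−2.12²) = 10.284 (area = (16/2)·10.284²·sin(360°/16) = 323.77 mm²); the cube at (2, 3) is present — its section is the full 17×10.5 rectangle (area 178.50 mm²); the r=5.5 cylinder at (13, 3) contributes a regular 16-gon of circumradius 5.5 (area = (16/2)·5.500²·sin(360°/16) = 92.61 mm²); Combining (union): the regions partially overlap — summed areas 594.88 mm² minus the doubly-counted overlap 127.25 mm² gives 467.63 mm² — area = 467.63 mm². So its area = 467.63 mm². Layer 124 is larger (467.63 vs 207.51 mm²).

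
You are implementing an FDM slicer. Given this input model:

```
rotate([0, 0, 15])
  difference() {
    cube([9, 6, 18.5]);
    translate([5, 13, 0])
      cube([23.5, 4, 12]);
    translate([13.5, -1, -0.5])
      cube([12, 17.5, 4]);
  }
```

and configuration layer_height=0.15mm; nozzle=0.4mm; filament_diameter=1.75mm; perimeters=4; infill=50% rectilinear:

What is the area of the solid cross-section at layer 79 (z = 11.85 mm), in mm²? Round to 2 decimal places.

54.00 mm²

At z = 11.85 mm: the cube is present — its section is the full 9×6 rectangle (area 54.00 mm²); the cube at (5, 13) (footprint 23.5×4) is included at this height (area 94.00 mm²); the cube at (13.5, -1) is not intersected at this z (z outside [-0.5, 3.5]); After the difference (first − rest): starting from the 9×6 cube (54.00 mm²), the 23.5×4 cube at (5, 13) misses the remaining region (no effect) — area = 54.00 mm²; (whole slice rotated 15° about Z — lengths, areas and connectivity unchanged). Overall, the cross-section is a single solid region. Net area = 54.00 mm².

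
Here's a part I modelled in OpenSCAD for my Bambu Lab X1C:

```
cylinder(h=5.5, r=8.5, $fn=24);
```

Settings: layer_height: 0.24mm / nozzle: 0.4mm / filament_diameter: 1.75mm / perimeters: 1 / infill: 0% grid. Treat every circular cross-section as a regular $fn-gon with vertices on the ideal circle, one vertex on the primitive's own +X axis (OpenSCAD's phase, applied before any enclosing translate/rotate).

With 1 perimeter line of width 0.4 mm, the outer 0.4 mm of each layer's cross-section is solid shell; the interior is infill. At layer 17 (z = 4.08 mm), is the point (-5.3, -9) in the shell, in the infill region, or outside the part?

outside

At z = 4.08 mm: the cylinder: section is a regular 24-gon, circumradius r=8.5. Overall, the cross-section is a single solid region. The nearest boundary edge runs (-6.01, -6.01)→(-4.25, -7.36); distance from the point to it = 1.95 mm. The point is not inside any of the regions above, so it lies outside the cross-section (1.95 mm from the nearest boundary).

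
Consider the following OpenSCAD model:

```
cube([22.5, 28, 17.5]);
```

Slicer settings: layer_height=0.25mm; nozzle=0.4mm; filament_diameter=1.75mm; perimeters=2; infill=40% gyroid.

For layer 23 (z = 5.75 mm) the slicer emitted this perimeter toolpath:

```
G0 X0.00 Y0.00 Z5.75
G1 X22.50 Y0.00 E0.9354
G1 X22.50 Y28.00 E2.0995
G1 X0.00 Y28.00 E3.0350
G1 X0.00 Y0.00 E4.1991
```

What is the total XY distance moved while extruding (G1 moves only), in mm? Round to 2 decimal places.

101.00 mm

Sum the Euclidean lengths of each G1 segment: total = 101.00 mm.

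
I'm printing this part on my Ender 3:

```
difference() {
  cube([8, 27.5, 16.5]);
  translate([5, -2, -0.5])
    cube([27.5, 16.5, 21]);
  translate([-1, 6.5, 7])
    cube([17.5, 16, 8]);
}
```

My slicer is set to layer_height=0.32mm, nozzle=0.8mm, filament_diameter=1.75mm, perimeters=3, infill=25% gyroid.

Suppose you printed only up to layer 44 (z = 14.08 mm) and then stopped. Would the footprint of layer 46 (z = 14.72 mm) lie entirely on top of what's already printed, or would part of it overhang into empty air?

entirely on top

Compare the two slices. At z = 14.08: the cube is present — its section is the full 8×27.5 rectangle (area 220.00 mm²); the 27.5×16.5 cube at (5, -2) contributes its full rectangle (area 453.75 mm²); the 17.5×16 cube at (-1, 6.5) contributes its full rectangle (area 280.00 mm²); Taking the first minus the rest: starting from the 8×27.5 cube (220.00 mm²), the 27.5×16.5 cube at (5, -2) partially overlaps it — only the 43.50 mm² overlap (of its 453.75 mm²) is removed, clipping the outline; the 17.5×16 cube at (-1, 6.5) partially overlaps it — only the 104.00 mm² overlap (of its 280.00 mm²) is removed, clipping the outline — area = 72.50 mm². At z = 14.72: the cube is present — its section is the full 8×27.5 rectangle (area 220.00 mm²); the cube at (5, -2) (footprint 27.5×16.5) is included at this height (area 453.75 mm²); the cube at (-1, 6.5) (footprint 17.5×16) is included at this height (area 280.00 mm²); After the difference (first − rest): starting from the 8×27.5 cube (220.00 mm²), the 27.5×16.5 cube at (5, -2) partially overlaps it — only the 43.50 mm² overlap (of its 453.75 mm²) is removed, clipping the outline; the 17.5×16 cube at (-1, 6.5) partially overlaps it — only the 104.00 mm² overlap (of its 280.00 mm²) is removed, clipping the outline — area = 72.50 mm². Checking containment: the cross-section at z = 14.72 is a subset of the cross-section at z = 14.08.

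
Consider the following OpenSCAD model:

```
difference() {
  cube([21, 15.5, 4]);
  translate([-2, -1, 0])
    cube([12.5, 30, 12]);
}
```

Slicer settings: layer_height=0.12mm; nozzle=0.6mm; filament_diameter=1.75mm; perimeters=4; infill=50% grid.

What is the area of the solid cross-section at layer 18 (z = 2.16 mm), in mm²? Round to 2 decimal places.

162.75 mm²

At z = 2.16 mm: the 21×15.5 cube contributes its full rectangle (area 325.50 mm²); the 12.5×30 cube at (-2, -1) contributes its full rectangle (area 375.00 mm²); Taking the first minus the rest: starting from the 21×15.5 cube (325.50 mm²), the 12.5×30 cube at (-2, -1) partially overlaps it — only the 162.75 mm² overlap (of its 375.00 mm²) is removed, clipping the outline — area = 162.75 mm². Overall, the cross-section is a single solid region. Net area = 162.75 mm².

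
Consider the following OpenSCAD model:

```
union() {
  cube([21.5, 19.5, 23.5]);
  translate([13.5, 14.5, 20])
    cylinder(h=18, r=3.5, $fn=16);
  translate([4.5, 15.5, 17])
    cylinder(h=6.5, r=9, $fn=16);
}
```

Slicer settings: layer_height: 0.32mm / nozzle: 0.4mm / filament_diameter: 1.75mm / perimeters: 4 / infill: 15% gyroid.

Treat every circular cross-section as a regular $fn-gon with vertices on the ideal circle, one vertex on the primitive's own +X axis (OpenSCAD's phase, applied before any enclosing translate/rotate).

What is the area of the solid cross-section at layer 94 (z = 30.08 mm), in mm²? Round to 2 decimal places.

At z = 30.08 mm: the cube does not reach this height (z outside [0, 23.5]); the cylinder at (13.5, 14.5): section is a regular 16-gon, circumradius r=3.5 (area = (16/2)·3.500²·sin(360°/16) = 37.50 mm²); the cylinder at (4.5, 15.5) is not intersected at this z (z outside [17, 23.5]); Merging all regions: only the r=3.5 cylinder at (13.5, 14.5) is present, so the union is just that shape — area = 37.50 mm². Overall, the cross-section is a single solid region. Net area = 37.50 mm².

37.50 mm²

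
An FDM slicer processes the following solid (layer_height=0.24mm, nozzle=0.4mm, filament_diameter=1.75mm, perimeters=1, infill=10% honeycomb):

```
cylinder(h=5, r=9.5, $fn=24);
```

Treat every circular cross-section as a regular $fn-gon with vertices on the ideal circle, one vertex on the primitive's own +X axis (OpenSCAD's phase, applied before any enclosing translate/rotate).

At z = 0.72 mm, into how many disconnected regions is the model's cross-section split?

At z = 0.72 mm: the r=9.5 cylinder contributes a regular 24-gon of circumradius 9.5. The result has 1 disconnected region.

1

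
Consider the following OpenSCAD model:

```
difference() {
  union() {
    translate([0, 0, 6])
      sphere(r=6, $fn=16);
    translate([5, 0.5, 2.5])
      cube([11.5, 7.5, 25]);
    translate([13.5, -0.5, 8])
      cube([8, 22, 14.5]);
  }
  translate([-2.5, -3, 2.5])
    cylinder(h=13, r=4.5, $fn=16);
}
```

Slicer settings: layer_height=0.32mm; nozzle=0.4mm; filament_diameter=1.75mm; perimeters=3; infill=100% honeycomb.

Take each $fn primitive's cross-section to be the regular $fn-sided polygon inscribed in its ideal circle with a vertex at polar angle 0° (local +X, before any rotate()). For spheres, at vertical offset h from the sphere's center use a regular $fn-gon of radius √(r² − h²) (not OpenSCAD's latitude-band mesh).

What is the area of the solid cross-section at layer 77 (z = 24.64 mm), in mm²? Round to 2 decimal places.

86.25 mm²

At z = 24.64 mm: the sphere is not intersected at this z (|z−center|=18.640 > r=6); the 11.5×7.5 cube at (5, 0.5) contributes its full rectangle (area 86.25 mm²); the cube at (13.5, -0.5) is absent (z outside [8, 22.5]); Combining (union): only the 11.5×7.5 cube at (5, 0.5) is present, so the union is just that shape — area = 86.25 mm²; the cylinder at (-2.5, -3) is not intersected at this z (z outside [2.5, 15.5]); Subtracting the remaining from the first: none of the subtracted shapes is present at this height, so the result so far is unchanged — area = 86.25 mm². Overall, the cross-section is a single solid region. Net area = 86.25 mm².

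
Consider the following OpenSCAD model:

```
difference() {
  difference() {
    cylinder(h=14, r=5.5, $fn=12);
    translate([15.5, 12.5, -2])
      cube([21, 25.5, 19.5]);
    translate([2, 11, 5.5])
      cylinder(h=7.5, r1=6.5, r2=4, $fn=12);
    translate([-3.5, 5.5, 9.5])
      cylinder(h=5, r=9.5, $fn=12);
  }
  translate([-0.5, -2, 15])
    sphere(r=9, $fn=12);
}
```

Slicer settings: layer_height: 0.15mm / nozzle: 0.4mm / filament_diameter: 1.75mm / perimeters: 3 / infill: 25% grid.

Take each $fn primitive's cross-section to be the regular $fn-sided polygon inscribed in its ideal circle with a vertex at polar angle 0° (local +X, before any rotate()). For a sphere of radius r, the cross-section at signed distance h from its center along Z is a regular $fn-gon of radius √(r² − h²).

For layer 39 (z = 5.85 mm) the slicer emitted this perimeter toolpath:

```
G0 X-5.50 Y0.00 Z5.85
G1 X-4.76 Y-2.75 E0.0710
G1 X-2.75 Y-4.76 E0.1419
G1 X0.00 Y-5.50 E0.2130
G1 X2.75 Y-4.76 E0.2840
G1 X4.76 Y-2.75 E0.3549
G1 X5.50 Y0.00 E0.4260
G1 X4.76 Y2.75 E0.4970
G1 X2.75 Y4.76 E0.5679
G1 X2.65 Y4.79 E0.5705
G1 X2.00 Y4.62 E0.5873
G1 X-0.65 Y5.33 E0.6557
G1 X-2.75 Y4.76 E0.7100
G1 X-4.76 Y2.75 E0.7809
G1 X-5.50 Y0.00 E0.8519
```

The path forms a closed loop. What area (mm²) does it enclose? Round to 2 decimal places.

89.79 mm²

Apply the shoelace formula to the sequence of (X, Y) vertices; enclosed area = 89.79 mm².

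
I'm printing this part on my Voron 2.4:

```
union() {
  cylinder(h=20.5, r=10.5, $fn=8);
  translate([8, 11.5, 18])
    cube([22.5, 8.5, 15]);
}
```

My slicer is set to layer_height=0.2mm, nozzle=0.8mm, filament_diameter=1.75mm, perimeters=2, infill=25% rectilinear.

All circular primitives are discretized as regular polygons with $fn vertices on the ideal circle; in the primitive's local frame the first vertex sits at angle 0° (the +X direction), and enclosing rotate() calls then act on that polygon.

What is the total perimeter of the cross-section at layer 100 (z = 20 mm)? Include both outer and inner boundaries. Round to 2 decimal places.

At z = 20 mm: the cylinder: section is a regular 8-gon, circumradius r=10.5 (perimeter = 2·8·10.500·sin(180°/8) = 64.29 mm); the cube at (8, 11.5) (footprint 22.5×8.5) is included at this height (perimeter 62.00 mm); Taking the union: the 2 present regions are separate (no shared area or edge), so areas and boundary lengths simply add and each stays a separate island — boundary = 126.29 mm. Overall, the cross-section has 2 separate islands. Total boundary length (outer) = 126.29 mm.

126.29 mm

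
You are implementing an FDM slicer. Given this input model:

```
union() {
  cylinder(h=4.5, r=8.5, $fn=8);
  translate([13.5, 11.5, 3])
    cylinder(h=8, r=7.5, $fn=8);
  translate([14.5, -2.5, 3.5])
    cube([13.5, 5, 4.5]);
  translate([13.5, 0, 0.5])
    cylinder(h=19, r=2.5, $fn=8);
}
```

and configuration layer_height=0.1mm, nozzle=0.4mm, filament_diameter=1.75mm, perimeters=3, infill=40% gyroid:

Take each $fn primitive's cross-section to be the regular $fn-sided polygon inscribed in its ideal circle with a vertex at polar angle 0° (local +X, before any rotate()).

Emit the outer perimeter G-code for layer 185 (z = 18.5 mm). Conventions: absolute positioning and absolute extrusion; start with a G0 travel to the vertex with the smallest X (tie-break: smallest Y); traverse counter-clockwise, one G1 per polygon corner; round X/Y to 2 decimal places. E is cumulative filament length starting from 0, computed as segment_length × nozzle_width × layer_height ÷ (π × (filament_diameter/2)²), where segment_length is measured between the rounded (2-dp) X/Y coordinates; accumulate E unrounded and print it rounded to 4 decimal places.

At z = 18.5 mm: the cylinder is absent (z outside [0, 4.5]); the cylinder at (13.5, 11.5) does not reach this height (z outside [3, 11]); the cube at (14.5, -2.5) is absent (z outside [3.5, 8]); the r=2.5 cylinder at (13.5, 0) contributes a regular 8-gon of circumradius 2.5; Merging all regions: only the r=2.5 cylinder at (13.5, 0) is present, so the union is just that shape — 1 connected region. The outline is a single polygon with 8 vertices. Extrusion per mm of travel: 0.4 × 0.1 / (π × 0.875²) = 0.016630. Accumulating E over each segment gives final E = 0.2547.

G0 X11.00 Y0.00 Z18.50
G1 X11.73 Y-1.77 E0.0318
G1 X13.50 Y-2.50 E0.0637
G1 X15.27 Y-1.77 E0.0955
G1 X16.00 Y0.00 E0.1274
G1 X15.27 Y1.77 E0.1592
G1 X13.50 Y2.50 E0.1910
G1 X11.73 Y1.77 E0.2229
G1 X11.00 Y0.00 E0.2547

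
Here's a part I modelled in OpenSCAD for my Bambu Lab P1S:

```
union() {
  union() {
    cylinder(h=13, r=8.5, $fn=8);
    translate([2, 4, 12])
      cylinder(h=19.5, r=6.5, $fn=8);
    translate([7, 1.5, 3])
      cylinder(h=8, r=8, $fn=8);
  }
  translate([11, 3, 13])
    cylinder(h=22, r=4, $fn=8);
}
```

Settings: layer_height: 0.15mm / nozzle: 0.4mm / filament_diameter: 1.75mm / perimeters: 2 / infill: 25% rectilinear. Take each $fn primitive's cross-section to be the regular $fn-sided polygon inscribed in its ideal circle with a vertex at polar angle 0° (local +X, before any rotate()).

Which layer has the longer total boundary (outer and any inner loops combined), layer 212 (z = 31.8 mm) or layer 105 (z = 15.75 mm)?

Layer 212 (z = 31.8): the cylinder is not intersected at this z (z outside [0, 13]); the cylinder at (2, 4) is not intersected at this z (z outside [12, 31.5]); the cylinder at (7, 1.5) is not intersected at this z (z outside [3, 11]); Combining (union): nothing is present at this height; the r=4 cylinder at (11, 3) gives a regular 8-gon of circumradius 4 (constant along its height) (perimeter = 2·8·4.000·sin(180°/8) = 24.49 mm); Merging all regions: only the r=4 cylinder at (11, 3) is present, so the union is just that shape — boundary = 24.49 mm. So its perimeter = 24.49 mm. Layer 105 (z = 15.75): the cylinder is absent (z outside [0, 13]); the r=6.5 cylinder at (2, 4) contributes a regular 8-gon of circumradius 6.5 (perimeter = 2·8·6.500·sin(180°/8) = 39.80 mm); the cylinder at (7, 1.5) does not reach this height (z outside [3, 11]); Merging all regions: only the r=6.5 cylinder at (2, 4) is present, so the union is just that shape — boundary = 39.80 mm; the r=4 cylinder at (11, 3) gives a regular 8-gon of circumradius 4 (constant along its height) (perimeter = 2·8·4.000·sin(180°/8) = 24.49 mm); Merging all regions: the regions partially overlap (shared area 2.51 mm²), so the edge portions inside another operand are dropped and the merged outline is re-measured after clipping — boundary = 56.45 mm. So its perimeter = 56.45 mm. Layer 105 is larger (56.45 vs 24.49 mm).

layer 105 (z = 15.75 mm)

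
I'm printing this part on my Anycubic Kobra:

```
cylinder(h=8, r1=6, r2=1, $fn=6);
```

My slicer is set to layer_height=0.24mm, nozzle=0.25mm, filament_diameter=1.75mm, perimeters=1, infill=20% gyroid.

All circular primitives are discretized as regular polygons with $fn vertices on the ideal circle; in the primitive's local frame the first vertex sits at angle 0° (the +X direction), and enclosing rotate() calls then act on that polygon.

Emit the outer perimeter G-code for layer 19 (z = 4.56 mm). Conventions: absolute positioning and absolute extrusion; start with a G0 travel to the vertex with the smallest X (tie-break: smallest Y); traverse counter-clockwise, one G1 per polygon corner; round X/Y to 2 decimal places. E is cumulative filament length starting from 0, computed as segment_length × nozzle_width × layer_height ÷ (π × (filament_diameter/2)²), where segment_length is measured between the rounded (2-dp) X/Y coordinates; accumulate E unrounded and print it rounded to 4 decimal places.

G0 X-3.15 Y0.00 Z4.56
G1 X-1.58 Y-2.73 E0.0786
G1 X1.58 Y-2.73 E0.1574
G1 X3.15 Y0.00 E0.2359
G1 X1.58 Y2.73 E0.3145
G1 X-1.57 Y2.73 E0.3931
G1 X-3.15 Y0.00 E0.4718

At z = 4.56 mm: the cone contributes a regular 6-gon of circumradius 3.150 (interpolated between r1=6 and r2=1 at t=0.570). The outline is a single polygon with 6 vertices. Extrusion per mm of travel: 0.25 × 0.24 / (π × 0.875²) = 0.024945. Accumulating E over each segment gives final E = 0.4718.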